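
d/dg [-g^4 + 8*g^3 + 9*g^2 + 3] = 2*g*(-2*g^2 + 12*g + 9)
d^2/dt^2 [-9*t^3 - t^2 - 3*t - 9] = -54*t - 2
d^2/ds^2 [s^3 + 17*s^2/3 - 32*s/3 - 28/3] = 6*s + 34/3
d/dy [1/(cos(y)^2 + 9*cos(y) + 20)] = (2*cos(y) + 9)*sin(y)/(cos(y)^2 + 9*cos(y) + 20)^2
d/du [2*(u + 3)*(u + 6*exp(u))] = 12*u*exp(u) + 4*u + 48*exp(u) + 6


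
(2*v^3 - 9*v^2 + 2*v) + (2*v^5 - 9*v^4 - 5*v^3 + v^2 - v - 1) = 2*v^5 - 9*v^4 - 3*v^3 - 8*v^2 + v - 1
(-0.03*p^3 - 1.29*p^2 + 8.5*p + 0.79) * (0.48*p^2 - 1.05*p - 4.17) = -0.0144*p^5 - 0.5877*p^4 + 5.5596*p^3 - 3.1665*p^2 - 36.2745*p - 3.2943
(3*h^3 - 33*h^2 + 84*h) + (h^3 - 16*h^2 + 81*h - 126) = 4*h^3 - 49*h^2 + 165*h - 126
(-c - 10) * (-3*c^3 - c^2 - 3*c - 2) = 3*c^4 + 31*c^3 + 13*c^2 + 32*c + 20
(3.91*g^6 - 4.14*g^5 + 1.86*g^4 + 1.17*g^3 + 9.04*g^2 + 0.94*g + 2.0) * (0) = 0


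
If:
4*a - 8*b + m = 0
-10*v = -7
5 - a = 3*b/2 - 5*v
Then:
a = 34/7 - 3*m/28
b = m/14 + 17/7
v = 7/10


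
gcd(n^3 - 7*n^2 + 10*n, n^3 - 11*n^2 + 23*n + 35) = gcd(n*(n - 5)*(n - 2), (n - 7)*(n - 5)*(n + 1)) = n - 5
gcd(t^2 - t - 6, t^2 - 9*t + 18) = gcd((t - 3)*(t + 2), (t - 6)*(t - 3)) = t - 3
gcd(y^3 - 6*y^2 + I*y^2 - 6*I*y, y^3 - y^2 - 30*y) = y^2 - 6*y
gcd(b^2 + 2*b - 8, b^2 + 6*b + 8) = b + 4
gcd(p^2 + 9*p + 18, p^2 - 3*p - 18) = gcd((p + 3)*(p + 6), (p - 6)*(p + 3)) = p + 3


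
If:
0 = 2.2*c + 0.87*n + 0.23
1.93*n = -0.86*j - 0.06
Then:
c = -0.395454545454545*n - 0.104545454545455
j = -2.24418604651163*n - 0.0697674418604651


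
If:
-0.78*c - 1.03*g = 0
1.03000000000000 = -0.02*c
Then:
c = -51.50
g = 39.00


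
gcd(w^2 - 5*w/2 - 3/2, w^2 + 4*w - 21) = w - 3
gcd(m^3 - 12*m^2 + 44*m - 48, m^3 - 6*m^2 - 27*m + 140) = m - 4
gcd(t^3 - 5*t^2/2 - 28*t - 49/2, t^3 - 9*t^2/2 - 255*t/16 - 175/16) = t - 7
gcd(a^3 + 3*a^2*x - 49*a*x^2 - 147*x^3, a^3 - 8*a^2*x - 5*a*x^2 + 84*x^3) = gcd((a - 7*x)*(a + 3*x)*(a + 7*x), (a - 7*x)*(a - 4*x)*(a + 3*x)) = -a^2 + 4*a*x + 21*x^2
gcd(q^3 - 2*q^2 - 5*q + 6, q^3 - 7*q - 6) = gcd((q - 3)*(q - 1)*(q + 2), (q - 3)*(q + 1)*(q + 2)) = q^2 - q - 6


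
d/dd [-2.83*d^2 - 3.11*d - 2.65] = -5.66*d - 3.11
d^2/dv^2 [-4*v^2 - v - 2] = -8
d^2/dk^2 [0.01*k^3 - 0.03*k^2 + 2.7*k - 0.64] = 0.06*k - 0.06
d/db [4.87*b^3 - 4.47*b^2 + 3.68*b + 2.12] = 14.61*b^2 - 8.94*b + 3.68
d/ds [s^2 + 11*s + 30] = 2*s + 11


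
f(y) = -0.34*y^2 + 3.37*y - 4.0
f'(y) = 3.37 - 0.68*y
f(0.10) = -3.67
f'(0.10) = 3.30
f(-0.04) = -4.14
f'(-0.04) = 3.40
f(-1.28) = -8.87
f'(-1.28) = 4.24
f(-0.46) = -5.62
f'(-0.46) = 3.68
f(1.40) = 0.05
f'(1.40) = 2.42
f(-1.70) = -10.71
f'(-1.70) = 4.53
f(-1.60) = -10.26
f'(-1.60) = 4.46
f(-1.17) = -8.41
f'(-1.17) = 4.17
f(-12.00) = -93.40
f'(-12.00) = 11.53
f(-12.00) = -93.40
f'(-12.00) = 11.53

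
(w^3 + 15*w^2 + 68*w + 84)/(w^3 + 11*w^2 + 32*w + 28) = (w + 6)/(w + 2)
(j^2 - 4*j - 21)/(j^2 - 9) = (j - 7)/(j - 3)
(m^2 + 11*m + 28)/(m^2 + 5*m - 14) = (m + 4)/(m - 2)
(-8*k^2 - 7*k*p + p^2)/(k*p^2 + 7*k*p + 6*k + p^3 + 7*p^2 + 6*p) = (-8*k + p)/(p^2 + 7*p + 6)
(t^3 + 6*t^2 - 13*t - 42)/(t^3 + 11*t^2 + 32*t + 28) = (t - 3)/(t + 2)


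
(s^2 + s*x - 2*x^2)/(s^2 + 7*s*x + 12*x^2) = (s^2 + s*x - 2*x^2)/(s^2 + 7*s*x + 12*x^2)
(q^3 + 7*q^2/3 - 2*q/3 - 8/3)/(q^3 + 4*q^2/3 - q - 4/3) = (q + 2)/(q + 1)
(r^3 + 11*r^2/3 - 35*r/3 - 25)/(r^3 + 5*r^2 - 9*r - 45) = (r + 5/3)/(r + 3)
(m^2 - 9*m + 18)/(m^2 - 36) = (m - 3)/(m + 6)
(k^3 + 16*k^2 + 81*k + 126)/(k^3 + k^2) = (k^3 + 16*k^2 + 81*k + 126)/(k^2*(k + 1))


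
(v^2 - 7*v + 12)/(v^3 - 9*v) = (v - 4)/(v*(v + 3))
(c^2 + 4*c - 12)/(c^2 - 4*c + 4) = (c + 6)/(c - 2)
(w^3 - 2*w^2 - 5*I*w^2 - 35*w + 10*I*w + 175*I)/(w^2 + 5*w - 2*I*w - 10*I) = (w^2 - w*(7 + 5*I) + 35*I)/(w - 2*I)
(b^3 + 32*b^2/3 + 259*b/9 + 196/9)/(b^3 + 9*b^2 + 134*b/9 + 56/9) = (3*b + 7)/(3*b + 2)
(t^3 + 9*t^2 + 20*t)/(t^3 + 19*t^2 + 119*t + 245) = t*(t + 4)/(t^2 + 14*t + 49)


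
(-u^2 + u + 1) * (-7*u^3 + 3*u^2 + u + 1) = 7*u^5 - 10*u^4 - 5*u^3 + 3*u^2 + 2*u + 1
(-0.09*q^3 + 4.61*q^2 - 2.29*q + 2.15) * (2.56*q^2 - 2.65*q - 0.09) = -0.2304*q^5 + 12.0401*q^4 - 18.0708*q^3 + 11.1576*q^2 - 5.4914*q - 0.1935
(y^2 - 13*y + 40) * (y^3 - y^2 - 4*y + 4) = y^5 - 14*y^4 + 49*y^3 + 16*y^2 - 212*y + 160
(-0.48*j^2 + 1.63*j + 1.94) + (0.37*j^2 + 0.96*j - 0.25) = -0.11*j^2 + 2.59*j + 1.69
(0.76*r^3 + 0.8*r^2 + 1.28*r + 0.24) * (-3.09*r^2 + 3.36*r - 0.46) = -2.3484*r^5 + 0.0815999999999999*r^4 - 1.6168*r^3 + 3.1912*r^2 + 0.2176*r - 0.1104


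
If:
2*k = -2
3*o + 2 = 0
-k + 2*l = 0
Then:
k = -1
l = -1/2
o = -2/3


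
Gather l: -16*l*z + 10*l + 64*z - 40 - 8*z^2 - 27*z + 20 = l*(10 - 16*z) - 8*z^2 + 37*z - 20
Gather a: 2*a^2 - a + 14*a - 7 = 2*a^2 + 13*a - 7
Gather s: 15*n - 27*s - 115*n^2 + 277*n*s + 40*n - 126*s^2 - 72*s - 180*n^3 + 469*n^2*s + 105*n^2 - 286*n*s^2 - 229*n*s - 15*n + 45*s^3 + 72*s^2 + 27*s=-180*n^3 - 10*n^2 + 40*n + 45*s^3 + s^2*(-286*n - 54) + s*(469*n^2 + 48*n - 72)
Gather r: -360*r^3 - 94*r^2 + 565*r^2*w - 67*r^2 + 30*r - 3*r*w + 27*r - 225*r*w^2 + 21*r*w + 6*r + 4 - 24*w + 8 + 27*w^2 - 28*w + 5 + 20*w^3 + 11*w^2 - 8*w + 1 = -360*r^3 + r^2*(565*w - 161) + r*(-225*w^2 + 18*w + 63) + 20*w^3 + 38*w^2 - 60*w + 18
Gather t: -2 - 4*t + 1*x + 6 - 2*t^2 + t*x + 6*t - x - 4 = -2*t^2 + t*(x + 2)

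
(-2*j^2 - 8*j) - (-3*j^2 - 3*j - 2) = j^2 - 5*j + 2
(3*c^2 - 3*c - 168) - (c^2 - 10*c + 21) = 2*c^2 + 7*c - 189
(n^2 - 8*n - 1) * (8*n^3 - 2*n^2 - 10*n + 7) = 8*n^5 - 66*n^4 - 2*n^3 + 89*n^2 - 46*n - 7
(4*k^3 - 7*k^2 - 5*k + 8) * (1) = 4*k^3 - 7*k^2 - 5*k + 8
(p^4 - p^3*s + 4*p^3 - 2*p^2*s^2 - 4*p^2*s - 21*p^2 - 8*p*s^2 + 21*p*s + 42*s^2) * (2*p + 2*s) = 2*p^5 + 8*p^4 - 6*p^3*s^2 - 42*p^3 - 4*p^2*s^3 - 24*p^2*s^2 - 16*p*s^3 + 126*p*s^2 + 84*s^3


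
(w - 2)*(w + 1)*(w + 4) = w^3 + 3*w^2 - 6*w - 8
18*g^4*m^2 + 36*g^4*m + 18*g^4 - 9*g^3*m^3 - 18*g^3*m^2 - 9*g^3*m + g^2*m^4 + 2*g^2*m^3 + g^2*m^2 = (-6*g + m)*(-3*g + m)*(g*m + g)^2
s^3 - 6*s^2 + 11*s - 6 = (s - 3)*(s - 2)*(s - 1)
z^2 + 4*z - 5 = (z - 1)*(z + 5)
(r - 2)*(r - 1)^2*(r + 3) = r^4 - r^3 - 7*r^2 + 13*r - 6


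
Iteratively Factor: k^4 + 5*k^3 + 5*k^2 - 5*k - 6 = (k + 3)*(k^3 + 2*k^2 - k - 2) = (k + 1)*(k + 3)*(k^2 + k - 2) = (k + 1)*(k + 2)*(k + 3)*(k - 1)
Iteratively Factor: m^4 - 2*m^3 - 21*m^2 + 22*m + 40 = (m - 5)*(m^3 + 3*m^2 - 6*m - 8) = (m - 5)*(m + 4)*(m^2 - m - 2) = (m - 5)*(m + 1)*(m + 4)*(m - 2)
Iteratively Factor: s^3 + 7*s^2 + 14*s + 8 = (s + 2)*(s^2 + 5*s + 4) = (s + 2)*(s + 4)*(s + 1)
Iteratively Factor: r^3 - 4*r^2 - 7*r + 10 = (r - 5)*(r^2 + r - 2) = (r - 5)*(r - 1)*(r + 2)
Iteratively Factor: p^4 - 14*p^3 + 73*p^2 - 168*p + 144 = (p - 4)*(p^3 - 10*p^2 + 33*p - 36) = (p - 4)^2*(p^2 - 6*p + 9) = (p - 4)^2*(p - 3)*(p - 3)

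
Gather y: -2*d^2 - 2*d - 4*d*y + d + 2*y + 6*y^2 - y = -2*d^2 - d + 6*y^2 + y*(1 - 4*d)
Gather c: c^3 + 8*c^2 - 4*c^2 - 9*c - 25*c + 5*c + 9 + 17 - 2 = c^3 + 4*c^2 - 29*c + 24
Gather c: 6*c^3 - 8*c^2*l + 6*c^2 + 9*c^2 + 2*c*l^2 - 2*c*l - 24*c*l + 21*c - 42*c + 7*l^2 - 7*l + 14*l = 6*c^3 + c^2*(15 - 8*l) + c*(2*l^2 - 26*l - 21) + 7*l^2 + 7*l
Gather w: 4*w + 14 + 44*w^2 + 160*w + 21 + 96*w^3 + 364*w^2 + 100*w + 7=96*w^3 + 408*w^2 + 264*w + 42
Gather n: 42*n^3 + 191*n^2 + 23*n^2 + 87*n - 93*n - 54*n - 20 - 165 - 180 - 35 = 42*n^3 + 214*n^2 - 60*n - 400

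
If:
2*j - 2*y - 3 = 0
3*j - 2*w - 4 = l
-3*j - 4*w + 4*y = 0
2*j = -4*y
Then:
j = 1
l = 3/2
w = -5/4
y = -1/2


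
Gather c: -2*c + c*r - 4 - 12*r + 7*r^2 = c*(r - 2) + 7*r^2 - 12*r - 4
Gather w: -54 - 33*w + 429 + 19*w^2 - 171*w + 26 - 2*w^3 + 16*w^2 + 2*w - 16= -2*w^3 + 35*w^2 - 202*w + 385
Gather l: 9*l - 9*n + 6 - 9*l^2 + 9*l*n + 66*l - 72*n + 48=-9*l^2 + l*(9*n + 75) - 81*n + 54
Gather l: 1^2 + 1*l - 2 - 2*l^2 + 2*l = -2*l^2 + 3*l - 1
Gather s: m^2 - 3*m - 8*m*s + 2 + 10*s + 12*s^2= m^2 - 3*m + 12*s^2 + s*(10 - 8*m) + 2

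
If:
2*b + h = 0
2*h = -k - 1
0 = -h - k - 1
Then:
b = 0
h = 0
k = -1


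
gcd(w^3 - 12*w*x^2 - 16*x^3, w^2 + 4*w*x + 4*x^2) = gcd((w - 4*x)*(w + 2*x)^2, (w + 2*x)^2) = w^2 + 4*w*x + 4*x^2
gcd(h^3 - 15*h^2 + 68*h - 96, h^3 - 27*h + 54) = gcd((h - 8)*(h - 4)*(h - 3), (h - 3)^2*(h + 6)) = h - 3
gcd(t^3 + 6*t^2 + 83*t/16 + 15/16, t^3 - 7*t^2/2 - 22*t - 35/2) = 1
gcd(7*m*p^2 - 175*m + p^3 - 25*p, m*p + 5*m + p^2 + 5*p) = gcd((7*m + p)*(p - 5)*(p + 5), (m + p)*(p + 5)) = p + 5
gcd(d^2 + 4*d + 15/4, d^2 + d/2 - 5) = d + 5/2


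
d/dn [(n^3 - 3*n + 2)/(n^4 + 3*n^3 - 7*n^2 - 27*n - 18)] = (-n^4 + 4*n^3 - 10*n^2 - 20*n + 27)/(n^6 + 2*n^5 - 17*n^4 - 36*n^3 + 63*n^2 + 162*n + 81)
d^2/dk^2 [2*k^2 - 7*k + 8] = 4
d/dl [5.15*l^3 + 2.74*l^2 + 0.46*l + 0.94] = 15.45*l^2 + 5.48*l + 0.46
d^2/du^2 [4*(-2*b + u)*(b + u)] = 8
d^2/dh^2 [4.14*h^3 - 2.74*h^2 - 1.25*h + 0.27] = 24.84*h - 5.48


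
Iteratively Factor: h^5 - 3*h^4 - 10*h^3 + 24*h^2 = (h - 4)*(h^4 + h^3 - 6*h^2) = h*(h - 4)*(h^3 + h^2 - 6*h) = h*(h - 4)*(h + 3)*(h^2 - 2*h) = h^2*(h - 4)*(h + 3)*(h - 2)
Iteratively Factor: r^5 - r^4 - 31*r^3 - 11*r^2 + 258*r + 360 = (r - 5)*(r^4 + 4*r^3 - 11*r^2 - 66*r - 72) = (r - 5)*(r - 4)*(r^3 + 8*r^2 + 21*r + 18) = (r - 5)*(r - 4)*(r + 2)*(r^2 + 6*r + 9) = (r - 5)*(r - 4)*(r + 2)*(r + 3)*(r + 3)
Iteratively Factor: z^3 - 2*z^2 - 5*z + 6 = (z - 3)*(z^2 + z - 2) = (z - 3)*(z - 1)*(z + 2)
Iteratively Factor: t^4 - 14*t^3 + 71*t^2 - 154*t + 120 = (t - 3)*(t^3 - 11*t^2 + 38*t - 40) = (t - 3)*(t - 2)*(t^2 - 9*t + 20) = (t - 4)*(t - 3)*(t - 2)*(t - 5)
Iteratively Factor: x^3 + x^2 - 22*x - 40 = (x - 5)*(x^2 + 6*x + 8) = (x - 5)*(x + 2)*(x + 4)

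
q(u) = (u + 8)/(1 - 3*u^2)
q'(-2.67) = -0.25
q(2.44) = -0.62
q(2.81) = -0.48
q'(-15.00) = 0.00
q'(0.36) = 49.97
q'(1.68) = 1.62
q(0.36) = 13.68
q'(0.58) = 352660.68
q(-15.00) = 0.01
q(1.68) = -1.30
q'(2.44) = 0.48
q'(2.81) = 0.31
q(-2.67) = -0.26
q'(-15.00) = 0.00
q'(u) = 6*u*(u + 8)/(1 - 3*u^2)^2 + 1/(1 - 3*u^2)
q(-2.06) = -0.51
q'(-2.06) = -0.62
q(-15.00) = 0.01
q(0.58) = -932.61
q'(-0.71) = -120.28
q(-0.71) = -14.23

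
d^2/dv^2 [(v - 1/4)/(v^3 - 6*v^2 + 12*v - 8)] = 3*(2*v + 3)/(v^5 - 10*v^4 + 40*v^3 - 80*v^2 + 80*v - 32)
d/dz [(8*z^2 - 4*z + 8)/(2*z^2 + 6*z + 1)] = 4*(14*z^2 - 4*z - 13)/(4*z^4 + 24*z^3 + 40*z^2 + 12*z + 1)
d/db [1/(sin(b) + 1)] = -cos(b)/(sin(b) + 1)^2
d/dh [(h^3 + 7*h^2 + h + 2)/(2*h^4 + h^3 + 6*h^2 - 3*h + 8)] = (-2*h^6 - 28*h^5 - 7*h^4 - 24*h^3 - 9*h^2 + 88*h + 14)/(4*h^8 + 4*h^7 + 25*h^6 + 62*h^4 - 20*h^3 + 105*h^2 - 48*h + 64)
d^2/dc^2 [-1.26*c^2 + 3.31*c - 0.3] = -2.52000000000000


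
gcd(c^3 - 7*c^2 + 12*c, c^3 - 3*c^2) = c^2 - 3*c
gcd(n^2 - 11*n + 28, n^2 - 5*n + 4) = n - 4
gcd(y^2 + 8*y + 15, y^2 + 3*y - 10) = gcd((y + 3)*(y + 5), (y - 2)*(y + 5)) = y + 5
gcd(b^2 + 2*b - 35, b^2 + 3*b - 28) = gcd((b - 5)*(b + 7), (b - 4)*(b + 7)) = b + 7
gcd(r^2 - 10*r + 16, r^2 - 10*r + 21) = 1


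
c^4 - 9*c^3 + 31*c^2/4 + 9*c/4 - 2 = (c - 8)*(c - 1)*(c - 1/2)*(c + 1/2)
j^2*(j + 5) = j^3 + 5*j^2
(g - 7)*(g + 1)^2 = g^3 - 5*g^2 - 13*g - 7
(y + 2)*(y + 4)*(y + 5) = y^3 + 11*y^2 + 38*y + 40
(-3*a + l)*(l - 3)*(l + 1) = -3*a*l^2 + 6*a*l + 9*a + l^3 - 2*l^2 - 3*l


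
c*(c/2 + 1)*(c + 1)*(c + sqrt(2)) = c^4/2 + sqrt(2)*c^3/2 + 3*c^3/2 + c^2 + 3*sqrt(2)*c^2/2 + sqrt(2)*c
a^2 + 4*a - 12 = (a - 2)*(a + 6)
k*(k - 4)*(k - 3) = k^3 - 7*k^2 + 12*k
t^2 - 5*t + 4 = (t - 4)*(t - 1)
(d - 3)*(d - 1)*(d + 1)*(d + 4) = d^4 + d^3 - 13*d^2 - d + 12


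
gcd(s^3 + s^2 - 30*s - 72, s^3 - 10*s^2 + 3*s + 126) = s^2 - 3*s - 18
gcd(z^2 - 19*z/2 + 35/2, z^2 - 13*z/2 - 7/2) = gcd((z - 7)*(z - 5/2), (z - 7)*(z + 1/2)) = z - 7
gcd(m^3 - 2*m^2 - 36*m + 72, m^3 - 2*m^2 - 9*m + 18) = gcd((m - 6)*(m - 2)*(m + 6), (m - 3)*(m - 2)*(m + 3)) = m - 2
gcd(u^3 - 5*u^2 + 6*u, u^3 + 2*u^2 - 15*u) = u^2 - 3*u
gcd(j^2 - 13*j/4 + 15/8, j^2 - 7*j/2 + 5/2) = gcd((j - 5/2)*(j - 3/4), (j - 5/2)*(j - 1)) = j - 5/2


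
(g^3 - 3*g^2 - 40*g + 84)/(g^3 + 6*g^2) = 1 - 9/g + 14/g^2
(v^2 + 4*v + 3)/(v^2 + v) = (v + 3)/v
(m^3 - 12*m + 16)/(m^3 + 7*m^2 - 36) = (m^2 + 2*m - 8)/(m^2 + 9*m + 18)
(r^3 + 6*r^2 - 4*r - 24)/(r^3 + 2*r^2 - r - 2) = (r^2 + 4*r - 12)/(r^2 - 1)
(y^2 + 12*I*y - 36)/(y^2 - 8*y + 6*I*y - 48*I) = (y + 6*I)/(y - 8)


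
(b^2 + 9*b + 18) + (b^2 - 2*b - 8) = 2*b^2 + 7*b + 10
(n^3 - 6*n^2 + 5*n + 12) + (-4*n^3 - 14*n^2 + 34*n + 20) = -3*n^3 - 20*n^2 + 39*n + 32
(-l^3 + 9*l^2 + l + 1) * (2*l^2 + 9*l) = -2*l^5 + 9*l^4 + 83*l^3 + 11*l^2 + 9*l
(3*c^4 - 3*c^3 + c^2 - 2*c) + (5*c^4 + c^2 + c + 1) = 8*c^4 - 3*c^3 + 2*c^2 - c + 1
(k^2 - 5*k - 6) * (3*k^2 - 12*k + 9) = 3*k^4 - 27*k^3 + 51*k^2 + 27*k - 54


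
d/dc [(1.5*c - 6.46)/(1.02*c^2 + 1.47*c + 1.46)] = (-1.53*c^2 + 13.1784*c + 11.6862)/(1.0404*c^4 + 2.9988*c^3 + 5.1393*c^2 + 4.2924*c + 2.1316)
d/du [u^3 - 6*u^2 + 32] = 3*u*(u - 4)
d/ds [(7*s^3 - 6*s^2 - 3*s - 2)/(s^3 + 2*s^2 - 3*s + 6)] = 4*(5*s^4 - 9*s^3 + 39*s^2 - 16*s - 6)/(s^6 + 4*s^5 - 2*s^4 + 33*s^2 - 36*s + 36)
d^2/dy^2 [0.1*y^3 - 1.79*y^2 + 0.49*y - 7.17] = 0.6*y - 3.58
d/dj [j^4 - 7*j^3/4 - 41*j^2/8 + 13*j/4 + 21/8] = 4*j^3 - 21*j^2/4 - 41*j/4 + 13/4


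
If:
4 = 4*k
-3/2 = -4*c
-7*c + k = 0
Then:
No Solution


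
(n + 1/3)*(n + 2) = n^2 + 7*n/3 + 2/3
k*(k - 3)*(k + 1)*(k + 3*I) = k^4 - 2*k^3 + 3*I*k^3 - 3*k^2 - 6*I*k^2 - 9*I*k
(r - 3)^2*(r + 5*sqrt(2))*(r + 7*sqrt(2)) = r^4 - 6*r^3 + 12*sqrt(2)*r^3 - 72*sqrt(2)*r^2 + 79*r^2 - 420*r + 108*sqrt(2)*r + 630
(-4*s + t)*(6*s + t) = -24*s^2 + 2*s*t + t^2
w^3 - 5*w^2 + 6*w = w*(w - 3)*(w - 2)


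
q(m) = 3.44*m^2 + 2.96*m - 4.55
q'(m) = 6.88*m + 2.96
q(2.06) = 16.15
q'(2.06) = 17.13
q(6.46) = 158.13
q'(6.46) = 47.40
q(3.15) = 38.91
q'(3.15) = 24.63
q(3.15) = 38.91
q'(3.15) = 24.63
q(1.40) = 6.34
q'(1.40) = 12.59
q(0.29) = -3.40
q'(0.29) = 4.96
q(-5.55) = 84.98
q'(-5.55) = -35.22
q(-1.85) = 1.75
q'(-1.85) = -9.77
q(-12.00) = 455.29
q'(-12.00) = -79.60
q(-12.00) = 455.29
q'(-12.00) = -79.60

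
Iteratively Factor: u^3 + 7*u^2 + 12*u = (u + 3)*(u^2 + 4*u) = u*(u + 3)*(u + 4)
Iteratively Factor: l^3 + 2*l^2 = (l)*(l^2 + 2*l) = l^2*(l + 2)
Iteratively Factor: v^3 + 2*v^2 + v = (v + 1)*(v^2 + v) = v*(v + 1)*(v + 1)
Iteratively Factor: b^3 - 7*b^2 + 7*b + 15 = (b - 3)*(b^2 - 4*b - 5) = (b - 5)*(b - 3)*(b + 1)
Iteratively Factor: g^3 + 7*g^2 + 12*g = (g)*(g^2 + 7*g + 12) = g*(g + 4)*(g + 3)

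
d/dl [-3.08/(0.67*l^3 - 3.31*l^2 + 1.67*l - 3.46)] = (6.1908*l^2 - 20.3896*l + 5.1436)/(0.67*l^3 - 3.31*l^2 + 1.67*l - 3.46)^2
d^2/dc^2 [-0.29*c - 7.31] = 0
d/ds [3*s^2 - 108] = 6*s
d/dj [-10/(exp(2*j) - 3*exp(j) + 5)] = (20*exp(j) - 30)*exp(j)/(exp(2*j) - 3*exp(j) + 5)^2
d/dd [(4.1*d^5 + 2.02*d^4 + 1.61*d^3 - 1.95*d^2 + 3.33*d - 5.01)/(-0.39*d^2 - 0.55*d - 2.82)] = (-4.797*d^6 - 10.5956*d^5 - 61.7709*d^4 - 24.5566*d^3 - 11.2494*d^2 + 7.0902*d - 12.1461)/(0.1521*d^4 + 0.429*d^3 + 2.5021*d^2 + 3.102*d + 7.9524)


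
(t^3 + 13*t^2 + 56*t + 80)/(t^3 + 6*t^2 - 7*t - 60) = (t + 4)/(t - 3)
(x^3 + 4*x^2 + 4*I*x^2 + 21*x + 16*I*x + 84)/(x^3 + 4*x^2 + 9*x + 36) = (x + 7*I)/(x + 3*I)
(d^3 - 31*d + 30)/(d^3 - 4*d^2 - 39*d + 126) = (d^2 - 6*d + 5)/(d^2 - 10*d + 21)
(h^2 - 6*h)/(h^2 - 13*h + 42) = h/(h - 7)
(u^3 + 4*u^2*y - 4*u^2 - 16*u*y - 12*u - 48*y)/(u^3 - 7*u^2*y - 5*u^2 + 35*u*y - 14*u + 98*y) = (-u^2 - 4*u*y + 6*u + 24*y)/(-u^2 + 7*u*y + 7*u - 49*y)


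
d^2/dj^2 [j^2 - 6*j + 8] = 2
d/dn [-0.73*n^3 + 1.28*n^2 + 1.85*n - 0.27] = -2.19*n^2 + 2.56*n + 1.85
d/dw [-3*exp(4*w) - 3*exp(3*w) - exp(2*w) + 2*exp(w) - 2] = (-12*exp(3*w) - 9*exp(2*w) - 2*exp(w) + 2)*exp(w)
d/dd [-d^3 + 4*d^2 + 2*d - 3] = -3*d^2 + 8*d + 2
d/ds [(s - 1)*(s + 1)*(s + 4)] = 3*s^2 + 8*s - 1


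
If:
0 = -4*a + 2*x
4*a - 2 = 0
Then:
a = 1/2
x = 1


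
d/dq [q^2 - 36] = 2*q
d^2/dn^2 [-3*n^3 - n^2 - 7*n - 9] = -18*n - 2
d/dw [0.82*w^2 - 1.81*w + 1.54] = 1.64*w - 1.81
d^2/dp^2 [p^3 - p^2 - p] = 6*p - 2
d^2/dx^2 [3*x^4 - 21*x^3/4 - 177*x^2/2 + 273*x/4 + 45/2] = 36*x^2 - 63*x/2 - 177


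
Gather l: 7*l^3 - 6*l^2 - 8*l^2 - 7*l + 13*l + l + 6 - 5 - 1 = 7*l^3 - 14*l^2 + 7*l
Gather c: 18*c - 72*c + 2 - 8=-54*c - 6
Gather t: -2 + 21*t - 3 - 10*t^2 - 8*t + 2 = -10*t^2 + 13*t - 3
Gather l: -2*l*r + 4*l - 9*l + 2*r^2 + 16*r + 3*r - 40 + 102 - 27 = l*(-2*r - 5) + 2*r^2 + 19*r + 35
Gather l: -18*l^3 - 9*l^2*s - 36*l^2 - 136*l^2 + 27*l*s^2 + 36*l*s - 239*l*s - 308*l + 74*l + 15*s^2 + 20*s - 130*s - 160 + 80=-18*l^3 + l^2*(-9*s - 172) + l*(27*s^2 - 203*s - 234) + 15*s^2 - 110*s - 80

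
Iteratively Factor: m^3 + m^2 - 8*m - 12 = (m + 2)*(m^2 - m - 6) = (m + 2)^2*(m - 3)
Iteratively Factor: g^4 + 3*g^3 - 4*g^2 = (g)*(g^3 + 3*g^2 - 4*g) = g*(g - 1)*(g^2 + 4*g) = g*(g - 1)*(g + 4)*(g)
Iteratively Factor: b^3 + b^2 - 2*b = (b + 2)*(b^2 - b) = (b - 1)*(b + 2)*(b)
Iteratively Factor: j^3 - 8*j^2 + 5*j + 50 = (j - 5)*(j^2 - 3*j - 10) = (j - 5)^2*(j + 2)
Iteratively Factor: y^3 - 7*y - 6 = (y + 1)*(y^2 - y - 6) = (y + 1)*(y + 2)*(y - 3)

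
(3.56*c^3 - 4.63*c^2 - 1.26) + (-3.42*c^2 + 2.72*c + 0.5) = 3.56*c^3 - 8.05*c^2 + 2.72*c - 0.76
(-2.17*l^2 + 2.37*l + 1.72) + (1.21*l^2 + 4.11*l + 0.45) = -0.96*l^2 + 6.48*l + 2.17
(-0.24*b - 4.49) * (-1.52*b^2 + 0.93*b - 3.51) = 0.3648*b^3 + 6.6016*b^2 - 3.3333*b + 15.7599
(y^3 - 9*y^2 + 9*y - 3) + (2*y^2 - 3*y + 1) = y^3 - 7*y^2 + 6*y - 2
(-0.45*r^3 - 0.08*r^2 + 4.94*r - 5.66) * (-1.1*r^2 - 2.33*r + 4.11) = 0.495*r^5 + 1.1365*r^4 - 7.0971*r^3 - 5.613*r^2 + 33.4912*r - 23.2626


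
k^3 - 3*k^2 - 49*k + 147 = (k - 7)*(k - 3)*(k + 7)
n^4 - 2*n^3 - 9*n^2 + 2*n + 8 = (n - 4)*(n - 1)*(n + 1)*(n + 2)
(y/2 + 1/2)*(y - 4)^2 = y^3/2 - 7*y^2/2 + 4*y + 8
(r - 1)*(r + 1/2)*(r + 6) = r^3 + 11*r^2/2 - 7*r/2 - 3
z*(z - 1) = z^2 - z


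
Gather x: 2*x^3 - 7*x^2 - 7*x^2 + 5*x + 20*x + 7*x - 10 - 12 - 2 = 2*x^3 - 14*x^2 + 32*x - 24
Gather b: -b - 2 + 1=-b - 1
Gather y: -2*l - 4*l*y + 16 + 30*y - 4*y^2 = -2*l - 4*y^2 + y*(30 - 4*l) + 16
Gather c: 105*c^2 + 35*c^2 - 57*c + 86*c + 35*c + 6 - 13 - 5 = 140*c^2 + 64*c - 12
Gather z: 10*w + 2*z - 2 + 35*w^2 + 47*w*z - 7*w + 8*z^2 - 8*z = 35*w^2 + 3*w + 8*z^2 + z*(47*w - 6) - 2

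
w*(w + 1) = w^2 + w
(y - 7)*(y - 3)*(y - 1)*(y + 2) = y^4 - 9*y^3 + 9*y^2 + 41*y - 42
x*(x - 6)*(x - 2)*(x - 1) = x^4 - 9*x^3 + 20*x^2 - 12*x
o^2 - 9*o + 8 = (o - 8)*(o - 1)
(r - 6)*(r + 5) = r^2 - r - 30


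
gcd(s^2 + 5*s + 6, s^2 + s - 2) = s + 2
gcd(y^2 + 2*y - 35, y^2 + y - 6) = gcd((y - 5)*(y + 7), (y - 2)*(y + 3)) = 1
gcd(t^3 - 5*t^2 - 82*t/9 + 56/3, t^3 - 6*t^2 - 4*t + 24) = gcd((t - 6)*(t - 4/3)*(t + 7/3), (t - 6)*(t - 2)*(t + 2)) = t - 6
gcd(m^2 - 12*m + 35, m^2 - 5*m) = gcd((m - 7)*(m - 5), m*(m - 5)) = m - 5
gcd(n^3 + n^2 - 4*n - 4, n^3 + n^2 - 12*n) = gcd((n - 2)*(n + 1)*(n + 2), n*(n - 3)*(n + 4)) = 1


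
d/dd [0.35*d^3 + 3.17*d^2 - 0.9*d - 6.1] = 1.05*d^2 + 6.34*d - 0.9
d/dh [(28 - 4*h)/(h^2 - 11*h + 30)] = 4*(h^2 - 14*h + 47)/(h^4 - 22*h^3 + 181*h^2 - 660*h + 900)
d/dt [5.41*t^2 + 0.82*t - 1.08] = 10.82*t + 0.82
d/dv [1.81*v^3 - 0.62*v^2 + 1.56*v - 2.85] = 5.43*v^2 - 1.24*v + 1.56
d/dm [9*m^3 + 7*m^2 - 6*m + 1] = 27*m^2 + 14*m - 6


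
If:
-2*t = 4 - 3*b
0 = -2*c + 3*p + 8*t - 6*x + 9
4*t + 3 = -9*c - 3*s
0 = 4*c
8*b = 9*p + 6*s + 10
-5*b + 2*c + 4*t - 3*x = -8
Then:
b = 41/50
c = 0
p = -2/5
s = 2/75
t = -77/100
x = 41/150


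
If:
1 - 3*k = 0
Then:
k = 1/3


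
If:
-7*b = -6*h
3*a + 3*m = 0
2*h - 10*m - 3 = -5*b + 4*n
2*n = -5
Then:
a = -m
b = 15*m/11 - 21/22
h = 35*m/22 - 49/44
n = -5/2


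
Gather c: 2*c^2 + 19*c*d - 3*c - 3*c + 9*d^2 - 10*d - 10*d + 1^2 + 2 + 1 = 2*c^2 + c*(19*d - 6) + 9*d^2 - 20*d + 4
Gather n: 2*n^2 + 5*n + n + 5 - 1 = 2*n^2 + 6*n + 4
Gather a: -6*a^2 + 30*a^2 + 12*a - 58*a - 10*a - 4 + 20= 24*a^2 - 56*a + 16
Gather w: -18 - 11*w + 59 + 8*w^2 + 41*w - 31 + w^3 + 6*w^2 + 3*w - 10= w^3 + 14*w^2 + 33*w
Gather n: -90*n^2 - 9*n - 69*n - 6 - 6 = -90*n^2 - 78*n - 12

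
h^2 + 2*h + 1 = (h + 1)^2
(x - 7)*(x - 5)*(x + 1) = x^3 - 11*x^2 + 23*x + 35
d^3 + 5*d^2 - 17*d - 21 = (d - 3)*(d + 1)*(d + 7)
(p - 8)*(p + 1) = p^2 - 7*p - 8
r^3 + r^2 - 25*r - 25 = (r - 5)*(r + 1)*(r + 5)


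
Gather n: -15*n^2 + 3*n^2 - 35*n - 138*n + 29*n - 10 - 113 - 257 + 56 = -12*n^2 - 144*n - 324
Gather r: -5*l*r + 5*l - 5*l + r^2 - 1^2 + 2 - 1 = -5*l*r + r^2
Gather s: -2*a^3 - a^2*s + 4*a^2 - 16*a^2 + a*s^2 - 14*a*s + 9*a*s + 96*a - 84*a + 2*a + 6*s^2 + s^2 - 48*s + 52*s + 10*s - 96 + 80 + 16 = -2*a^3 - 12*a^2 + 14*a + s^2*(a + 7) + s*(-a^2 - 5*a + 14)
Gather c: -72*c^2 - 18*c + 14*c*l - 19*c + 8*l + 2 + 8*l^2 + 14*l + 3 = -72*c^2 + c*(14*l - 37) + 8*l^2 + 22*l + 5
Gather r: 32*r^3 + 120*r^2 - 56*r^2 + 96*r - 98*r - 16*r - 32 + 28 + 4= 32*r^3 + 64*r^2 - 18*r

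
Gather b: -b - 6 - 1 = -b - 7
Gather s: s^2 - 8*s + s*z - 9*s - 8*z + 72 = s^2 + s*(z - 17) - 8*z + 72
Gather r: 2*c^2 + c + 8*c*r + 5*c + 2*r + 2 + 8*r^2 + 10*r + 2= 2*c^2 + 6*c + 8*r^2 + r*(8*c + 12) + 4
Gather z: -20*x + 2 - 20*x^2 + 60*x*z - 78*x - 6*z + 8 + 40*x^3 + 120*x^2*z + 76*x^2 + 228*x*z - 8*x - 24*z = 40*x^3 + 56*x^2 - 106*x + z*(120*x^2 + 288*x - 30) + 10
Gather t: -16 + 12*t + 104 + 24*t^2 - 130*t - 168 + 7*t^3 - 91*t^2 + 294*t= 7*t^3 - 67*t^2 + 176*t - 80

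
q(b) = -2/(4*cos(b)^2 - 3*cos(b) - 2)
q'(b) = -2*(8*sin(b)*cos(b) - 3*sin(b))/(4*cos(b)^2 - 3*cos(b) - 2)^2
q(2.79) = -0.46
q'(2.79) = 0.38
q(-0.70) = 1.02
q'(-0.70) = 1.05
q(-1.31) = 0.80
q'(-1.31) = -0.29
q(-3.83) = -0.74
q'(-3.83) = 1.60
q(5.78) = 1.28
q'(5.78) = 1.59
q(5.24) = 0.80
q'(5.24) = 0.28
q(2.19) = -1.84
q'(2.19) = 10.51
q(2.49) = -0.69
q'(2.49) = 1.34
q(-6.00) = 1.68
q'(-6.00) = -1.84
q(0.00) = 2.00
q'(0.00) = 0.00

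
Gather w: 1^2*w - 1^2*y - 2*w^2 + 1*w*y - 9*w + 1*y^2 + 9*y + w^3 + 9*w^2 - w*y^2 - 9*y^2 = w^3 + 7*w^2 + w*(-y^2 + y - 8) - 8*y^2 + 8*y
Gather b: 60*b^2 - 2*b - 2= 60*b^2 - 2*b - 2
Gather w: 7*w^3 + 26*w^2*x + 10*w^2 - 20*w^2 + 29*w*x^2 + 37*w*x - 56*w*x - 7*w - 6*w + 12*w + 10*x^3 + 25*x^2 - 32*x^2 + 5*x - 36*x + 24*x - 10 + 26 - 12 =7*w^3 + w^2*(26*x - 10) + w*(29*x^2 - 19*x - 1) + 10*x^3 - 7*x^2 - 7*x + 4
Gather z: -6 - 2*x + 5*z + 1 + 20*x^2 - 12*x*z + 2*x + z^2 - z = 20*x^2 + z^2 + z*(4 - 12*x) - 5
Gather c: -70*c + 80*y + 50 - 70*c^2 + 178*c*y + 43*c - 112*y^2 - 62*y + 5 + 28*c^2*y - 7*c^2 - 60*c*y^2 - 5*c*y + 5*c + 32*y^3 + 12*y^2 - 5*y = c^2*(28*y - 77) + c*(-60*y^2 + 173*y - 22) + 32*y^3 - 100*y^2 + 13*y + 55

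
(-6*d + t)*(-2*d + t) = 12*d^2 - 8*d*t + t^2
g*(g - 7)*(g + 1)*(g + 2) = g^4 - 4*g^3 - 19*g^2 - 14*g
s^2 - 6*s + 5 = (s - 5)*(s - 1)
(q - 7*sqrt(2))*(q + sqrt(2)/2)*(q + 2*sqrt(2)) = q^3 - 9*sqrt(2)*q^2/2 - 33*q - 14*sqrt(2)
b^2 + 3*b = b*(b + 3)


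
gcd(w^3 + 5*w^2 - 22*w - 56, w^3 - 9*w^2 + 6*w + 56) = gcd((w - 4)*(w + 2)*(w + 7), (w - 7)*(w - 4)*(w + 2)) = w^2 - 2*w - 8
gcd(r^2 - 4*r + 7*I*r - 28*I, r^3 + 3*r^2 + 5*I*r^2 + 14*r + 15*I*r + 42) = r + 7*I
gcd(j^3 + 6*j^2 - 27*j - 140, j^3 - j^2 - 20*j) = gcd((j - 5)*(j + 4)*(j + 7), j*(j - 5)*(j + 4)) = j^2 - j - 20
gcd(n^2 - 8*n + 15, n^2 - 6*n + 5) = n - 5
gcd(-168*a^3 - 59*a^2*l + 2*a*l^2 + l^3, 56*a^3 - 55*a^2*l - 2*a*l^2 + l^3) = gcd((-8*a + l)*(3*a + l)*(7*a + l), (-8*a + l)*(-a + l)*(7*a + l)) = 56*a^2 + a*l - l^2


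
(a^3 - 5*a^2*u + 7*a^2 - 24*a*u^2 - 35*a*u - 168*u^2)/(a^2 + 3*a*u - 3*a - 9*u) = (a^2 - 8*a*u + 7*a - 56*u)/(a - 3)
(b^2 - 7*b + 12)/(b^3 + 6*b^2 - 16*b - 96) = (b - 3)/(b^2 + 10*b + 24)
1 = 1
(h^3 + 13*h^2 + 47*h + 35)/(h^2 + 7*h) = h + 6 + 5/h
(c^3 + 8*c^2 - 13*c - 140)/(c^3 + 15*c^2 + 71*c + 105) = (c - 4)/(c + 3)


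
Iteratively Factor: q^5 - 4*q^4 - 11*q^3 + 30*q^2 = (q)*(q^4 - 4*q^3 - 11*q^2 + 30*q) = q*(q - 2)*(q^3 - 2*q^2 - 15*q) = q^2*(q - 2)*(q^2 - 2*q - 15) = q^2*(q - 5)*(q - 2)*(q + 3)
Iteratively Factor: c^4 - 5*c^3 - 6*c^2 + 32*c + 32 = (c - 4)*(c^3 - c^2 - 10*c - 8) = (c - 4)*(c + 2)*(c^2 - 3*c - 4) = (c - 4)^2*(c + 2)*(c + 1)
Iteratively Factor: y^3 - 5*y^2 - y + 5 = (y - 1)*(y^2 - 4*y - 5) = (y - 5)*(y - 1)*(y + 1)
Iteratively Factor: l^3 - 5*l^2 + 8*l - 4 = (l - 2)*(l^2 - 3*l + 2) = (l - 2)^2*(l - 1)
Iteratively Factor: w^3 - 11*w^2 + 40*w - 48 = (w - 3)*(w^2 - 8*w + 16) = (w - 4)*(w - 3)*(w - 4)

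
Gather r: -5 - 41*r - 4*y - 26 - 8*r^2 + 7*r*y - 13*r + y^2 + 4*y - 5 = -8*r^2 + r*(7*y - 54) + y^2 - 36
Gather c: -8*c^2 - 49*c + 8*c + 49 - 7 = -8*c^2 - 41*c + 42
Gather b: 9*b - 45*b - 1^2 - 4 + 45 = 40 - 36*b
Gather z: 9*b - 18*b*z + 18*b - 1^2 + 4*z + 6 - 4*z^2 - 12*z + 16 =27*b - 4*z^2 + z*(-18*b - 8) + 21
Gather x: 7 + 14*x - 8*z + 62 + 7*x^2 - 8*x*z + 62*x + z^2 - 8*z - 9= 7*x^2 + x*(76 - 8*z) + z^2 - 16*z + 60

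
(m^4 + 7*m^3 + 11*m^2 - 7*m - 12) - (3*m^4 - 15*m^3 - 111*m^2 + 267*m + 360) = -2*m^4 + 22*m^3 + 122*m^2 - 274*m - 372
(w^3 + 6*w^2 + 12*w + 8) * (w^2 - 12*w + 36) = w^5 - 6*w^4 - 24*w^3 + 80*w^2 + 336*w + 288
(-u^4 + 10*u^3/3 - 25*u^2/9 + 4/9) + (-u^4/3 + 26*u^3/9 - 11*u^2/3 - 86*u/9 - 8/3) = -4*u^4/3 + 56*u^3/9 - 58*u^2/9 - 86*u/9 - 20/9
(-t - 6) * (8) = -8*t - 48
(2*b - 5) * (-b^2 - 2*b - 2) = -2*b^3 + b^2 + 6*b + 10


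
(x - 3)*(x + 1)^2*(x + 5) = x^4 + 4*x^3 - 10*x^2 - 28*x - 15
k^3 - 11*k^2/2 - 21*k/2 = k*(k - 7)*(k + 3/2)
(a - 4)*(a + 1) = a^2 - 3*a - 4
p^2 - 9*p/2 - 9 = (p - 6)*(p + 3/2)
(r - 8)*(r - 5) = r^2 - 13*r + 40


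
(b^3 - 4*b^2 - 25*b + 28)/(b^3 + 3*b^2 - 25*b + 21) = (b^2 - 3*b - 28)/(b^2 + 4*b - 21)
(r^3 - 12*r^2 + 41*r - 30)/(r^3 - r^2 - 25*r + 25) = (r - 6)/(r + 5)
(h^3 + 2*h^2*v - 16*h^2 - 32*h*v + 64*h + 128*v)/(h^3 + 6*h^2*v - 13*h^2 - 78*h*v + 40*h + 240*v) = (h^2 + 2*h*v - 8*h - 16*v)/(h^2 + 6*h*v - 5*h - 30*v)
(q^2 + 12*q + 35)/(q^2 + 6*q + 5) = (q + 7)/(q + 1)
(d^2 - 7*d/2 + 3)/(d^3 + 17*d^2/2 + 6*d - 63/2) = (d - 2)/(d^2 + 10*d + 21)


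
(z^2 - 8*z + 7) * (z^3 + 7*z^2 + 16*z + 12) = z^5 - z^4 - 33*z^3 - 67*z^2 + 16*z + 84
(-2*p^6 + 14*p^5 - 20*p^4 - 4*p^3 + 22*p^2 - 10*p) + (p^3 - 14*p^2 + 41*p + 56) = -2*p^6 + 14*p^5 - 20*p^4 - 3*p^3 + 8*p^2 + 31*p + 56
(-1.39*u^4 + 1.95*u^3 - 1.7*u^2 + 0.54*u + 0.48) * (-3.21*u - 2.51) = 4.4619*u^5 - 2.7706*u^4 + 0.5625*u^3 + 2.5336*u^2 - 2.8962*u - 1.2048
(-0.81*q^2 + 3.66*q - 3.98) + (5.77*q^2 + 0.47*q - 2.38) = 4.96*q^2 + 4.13*q - 6.36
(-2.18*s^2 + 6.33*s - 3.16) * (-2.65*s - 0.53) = 5.777*s^3 - 15.6191*s^2 + 5.0191*s + 1.6748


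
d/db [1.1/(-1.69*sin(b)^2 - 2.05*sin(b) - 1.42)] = (3.718*sin(b) + 2.255)*cos(b)/(1.69*sin(b)^2 + 2.05*sin(b) + 1.42)^2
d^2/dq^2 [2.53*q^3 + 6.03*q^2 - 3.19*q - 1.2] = 15.18*q + 12.06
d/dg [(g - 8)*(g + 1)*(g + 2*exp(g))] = 2*g^2*exp(g) + 3*g^2 - 10*g*exp(g) - 14*g - 30*exp(g) - 8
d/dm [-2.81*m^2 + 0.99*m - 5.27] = 0.99 - 5.62*m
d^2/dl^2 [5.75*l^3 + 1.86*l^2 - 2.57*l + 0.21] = 34.5*l + 3.72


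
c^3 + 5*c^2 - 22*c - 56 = (c - 4)*(c + 2)*(c + 7)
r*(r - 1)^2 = r^3 - 2*r^2 + r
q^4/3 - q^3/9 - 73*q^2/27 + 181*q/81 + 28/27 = (q/3 + 1)*(q - 7/3)*(q - 4/3)*(q + 1/3)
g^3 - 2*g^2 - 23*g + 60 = (g - 4)*(g - 3)*(g + 5)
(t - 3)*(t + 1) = t^2 - 2*t - 3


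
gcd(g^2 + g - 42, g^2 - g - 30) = g - 6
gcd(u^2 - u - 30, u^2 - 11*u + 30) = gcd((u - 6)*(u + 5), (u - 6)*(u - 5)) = u - 6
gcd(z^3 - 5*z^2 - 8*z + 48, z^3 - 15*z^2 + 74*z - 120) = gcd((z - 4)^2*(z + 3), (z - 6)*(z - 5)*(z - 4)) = z - 4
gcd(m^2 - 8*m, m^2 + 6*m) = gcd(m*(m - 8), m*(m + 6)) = m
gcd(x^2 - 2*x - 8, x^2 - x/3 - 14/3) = x + 2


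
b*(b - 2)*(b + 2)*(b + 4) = b^4 + 4*b^3 - 4*b^2 - 16*b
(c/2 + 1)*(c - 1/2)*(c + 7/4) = c^3/2 + 13*c^2/8 + 13*c/16 - 7/8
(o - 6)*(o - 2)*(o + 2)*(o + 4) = o^4 - 2*o^3 - 28*o^2 + 8*o + 96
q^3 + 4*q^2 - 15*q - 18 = (q - 3)*(q + 1)*(q + 6)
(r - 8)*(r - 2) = r^2 - 10*r + 16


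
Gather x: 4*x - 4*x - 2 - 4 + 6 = 0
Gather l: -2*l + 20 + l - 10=10 - l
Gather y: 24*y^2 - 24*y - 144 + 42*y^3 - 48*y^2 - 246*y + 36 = 42*y^3 - 24*y^2 - 270*y - 108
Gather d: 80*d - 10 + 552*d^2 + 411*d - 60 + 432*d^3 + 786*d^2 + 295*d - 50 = 432*d^3 + 1338*d^2 + 786*d - 120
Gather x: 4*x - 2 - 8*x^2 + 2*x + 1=-8*x^2 + 6*x - 1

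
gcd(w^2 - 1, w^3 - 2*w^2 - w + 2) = w^2 - 1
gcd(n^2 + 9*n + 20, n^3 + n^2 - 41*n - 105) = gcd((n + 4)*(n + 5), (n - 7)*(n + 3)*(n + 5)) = n + 5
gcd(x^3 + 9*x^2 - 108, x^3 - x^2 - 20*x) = 1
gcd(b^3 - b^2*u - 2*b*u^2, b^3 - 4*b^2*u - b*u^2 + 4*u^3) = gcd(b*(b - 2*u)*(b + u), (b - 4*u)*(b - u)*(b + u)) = b + u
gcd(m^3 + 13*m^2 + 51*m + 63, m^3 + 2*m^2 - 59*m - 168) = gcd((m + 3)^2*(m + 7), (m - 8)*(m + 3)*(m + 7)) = m^2 + 10*m + 21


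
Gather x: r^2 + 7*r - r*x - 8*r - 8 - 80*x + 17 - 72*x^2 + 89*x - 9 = r^2 - r - 72*x^2 + x*(9 - r)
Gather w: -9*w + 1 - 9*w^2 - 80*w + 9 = -9*w^2 - 89*w + 10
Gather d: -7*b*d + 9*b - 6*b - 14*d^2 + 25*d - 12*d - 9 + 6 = 3*b - 14*d^2 + d*(13 - 7*b) - 3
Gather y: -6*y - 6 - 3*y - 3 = -9*y - 9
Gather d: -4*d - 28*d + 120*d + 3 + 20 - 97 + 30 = 88*d - 44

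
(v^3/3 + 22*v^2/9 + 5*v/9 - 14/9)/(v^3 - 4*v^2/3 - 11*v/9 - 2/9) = (-3*v^3 - 22*v^2 - 5*v + 14)/(-9*v^3 + 12*v^2 + 11*v + 2)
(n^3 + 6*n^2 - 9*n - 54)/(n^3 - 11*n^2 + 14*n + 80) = (n^3 + 6*n^2 - 9*n - 54)/(n^3 - 11*n^2 + 14*n + 80)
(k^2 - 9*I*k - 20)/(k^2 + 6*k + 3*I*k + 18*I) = (k^2 - 9*I*k - 20)/(k^2 + 3*k*(2 + I) + 18*I)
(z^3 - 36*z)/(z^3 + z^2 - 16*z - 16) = z*(z^2 - 36)/(z^3 + z^2 - 16*z - 16)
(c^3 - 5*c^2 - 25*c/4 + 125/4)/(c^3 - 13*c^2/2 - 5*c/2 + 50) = (c - 5/2)/(c - 4)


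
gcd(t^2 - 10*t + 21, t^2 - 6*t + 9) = t - 3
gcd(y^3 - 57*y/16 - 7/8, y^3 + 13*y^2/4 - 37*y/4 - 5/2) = y^2 - 7*y/4 - 1/2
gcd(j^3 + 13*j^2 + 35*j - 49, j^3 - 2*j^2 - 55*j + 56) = j^2 + 6*j - 7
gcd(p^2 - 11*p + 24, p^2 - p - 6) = p - 3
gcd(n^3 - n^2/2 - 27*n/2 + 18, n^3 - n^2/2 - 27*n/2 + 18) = n^3 - n^2/2 - 27*n/2 + 18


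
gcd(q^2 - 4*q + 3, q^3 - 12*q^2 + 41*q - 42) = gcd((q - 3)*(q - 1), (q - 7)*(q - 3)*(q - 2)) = q - 3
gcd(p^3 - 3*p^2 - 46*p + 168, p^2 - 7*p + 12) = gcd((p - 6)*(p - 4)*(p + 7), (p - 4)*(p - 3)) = p - 4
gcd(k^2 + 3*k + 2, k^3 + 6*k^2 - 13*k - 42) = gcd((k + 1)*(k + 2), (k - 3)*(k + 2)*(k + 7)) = k + 2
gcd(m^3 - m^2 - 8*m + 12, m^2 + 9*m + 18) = m + 3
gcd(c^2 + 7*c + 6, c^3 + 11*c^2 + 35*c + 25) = c + 1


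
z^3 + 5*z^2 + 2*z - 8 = (z - 1)*(z + 2)*(z + 4)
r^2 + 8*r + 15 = (r + 3)*(r + 5)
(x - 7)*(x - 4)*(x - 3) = x^3 - 14*x^2 + 61*x - 84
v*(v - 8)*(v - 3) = v^3 - 11*v^2 + 24*v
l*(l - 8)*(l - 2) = l^3 - 10*l^2 + 16*l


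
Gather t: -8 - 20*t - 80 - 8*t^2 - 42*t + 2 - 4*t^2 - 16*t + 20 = -12*t^2 - 78*t - 66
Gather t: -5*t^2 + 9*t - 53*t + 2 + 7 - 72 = -5*t^2 - 44*t - 63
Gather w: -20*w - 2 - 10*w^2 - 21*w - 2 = -10*w^2 - 41*w - 4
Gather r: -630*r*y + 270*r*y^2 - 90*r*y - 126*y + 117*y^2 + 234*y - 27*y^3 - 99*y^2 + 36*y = r*(270*y^2 - 720*y) - 27*y^3 + 18*y^2 + 144*y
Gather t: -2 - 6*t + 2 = -6*t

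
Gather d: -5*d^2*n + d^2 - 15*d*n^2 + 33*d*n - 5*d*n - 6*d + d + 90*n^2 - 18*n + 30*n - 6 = d^2*(1 - 5*n) + d*(-15*n^2 + 28*n - 5) + 90*n^2 + 12*n - 6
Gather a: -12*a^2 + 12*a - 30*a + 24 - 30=-12*a^2 - 18*a - 6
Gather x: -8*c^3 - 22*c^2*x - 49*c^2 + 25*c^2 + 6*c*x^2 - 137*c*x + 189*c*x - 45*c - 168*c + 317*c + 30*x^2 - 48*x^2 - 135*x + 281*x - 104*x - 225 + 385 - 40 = -8*c^3 - 24*c^2 + 104*c + x^2*(6*c - 18) + x*(-22*c^2 + 52*c + 42) + 120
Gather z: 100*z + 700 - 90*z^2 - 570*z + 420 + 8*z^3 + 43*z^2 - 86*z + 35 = 8*z^3 - 47*z^2 - 556*z + 1155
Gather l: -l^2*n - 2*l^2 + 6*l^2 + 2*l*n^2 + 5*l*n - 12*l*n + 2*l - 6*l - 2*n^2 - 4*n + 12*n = l^2*(4 - n) + l*(2*n^2 - 7*n - 4) - 2*n^2 + 8*n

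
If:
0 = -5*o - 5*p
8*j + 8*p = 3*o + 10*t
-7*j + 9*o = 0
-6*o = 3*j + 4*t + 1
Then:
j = -9/67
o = -7/67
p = 7/67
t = 1/134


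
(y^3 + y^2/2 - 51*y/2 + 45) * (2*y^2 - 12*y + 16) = 2*y^5 - 11*y^4 - 41*y^3 + 404*y^2 - 948*y + 720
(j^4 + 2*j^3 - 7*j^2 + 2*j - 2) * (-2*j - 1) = -2*j^5 - 5*j^4 + 12*j^3 + 3*j^2 + 2*j + 2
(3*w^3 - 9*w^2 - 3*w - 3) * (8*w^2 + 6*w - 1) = 24*w^5 - 54*w^4 - 81*w^3 - 33*w^2 - 15*w + 3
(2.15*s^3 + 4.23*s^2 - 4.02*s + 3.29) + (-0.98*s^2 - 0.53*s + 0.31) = 2.15*s^3 + 3.25*s^2 - 4.55*s + 3.6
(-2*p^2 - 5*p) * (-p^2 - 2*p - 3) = 2*p^4 + 9*p^3 + 16*p^2 + 15*p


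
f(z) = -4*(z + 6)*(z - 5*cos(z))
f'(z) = -4*z - 4*(z + 6)*(5*sin(z) + 1) + 20*cos(z)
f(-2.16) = -9.50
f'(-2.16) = 46.02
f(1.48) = -30.72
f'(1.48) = -183.01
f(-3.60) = -8.48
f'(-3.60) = -34.38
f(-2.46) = -20.15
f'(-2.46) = 24.75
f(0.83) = 69.51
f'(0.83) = -117.94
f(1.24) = 11.12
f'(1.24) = -164.37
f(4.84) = -182.27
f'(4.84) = 154.86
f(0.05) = 119.64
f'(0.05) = -10.47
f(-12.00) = -389.26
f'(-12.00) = 153.27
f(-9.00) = -53.33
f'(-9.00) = 5.05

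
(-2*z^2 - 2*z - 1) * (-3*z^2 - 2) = 6*z^4 + 6*z^3 + 7*z^2 + 4*z + 2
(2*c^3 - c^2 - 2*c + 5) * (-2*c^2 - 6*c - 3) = -4*c^5 - 10*c^4 + 4*c^3 + 5*c^2 - 24*c - 15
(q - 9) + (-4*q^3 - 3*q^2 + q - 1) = -4*q^3 - 3*q^2 + 2*q - 10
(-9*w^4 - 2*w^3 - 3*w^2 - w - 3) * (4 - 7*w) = 63*w^5 - 22*w^4 + 13*w^3 - 5*w^2 + 17*w - 12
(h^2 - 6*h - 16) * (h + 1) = h^3 - 5*h^2 - 22*h - 16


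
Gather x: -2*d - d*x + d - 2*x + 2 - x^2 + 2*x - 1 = -d*x - d - x^2 + 1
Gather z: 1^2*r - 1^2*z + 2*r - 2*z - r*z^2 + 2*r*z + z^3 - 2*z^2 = 3*r + z^3 + z^2*(-r - 2) + z*(2*r - 3)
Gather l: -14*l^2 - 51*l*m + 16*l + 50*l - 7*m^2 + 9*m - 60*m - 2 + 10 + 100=-14*l^2 + l*(66 - 51*m) - 7*m^2 - 51*m + 108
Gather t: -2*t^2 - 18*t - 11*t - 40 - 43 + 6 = -2*t^2 - 29*t - 77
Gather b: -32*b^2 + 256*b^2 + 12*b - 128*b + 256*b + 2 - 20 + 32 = 224*b^2 + 140*b + 14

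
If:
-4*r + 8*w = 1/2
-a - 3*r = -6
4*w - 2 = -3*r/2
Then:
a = 9/2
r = 1/2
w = 5/16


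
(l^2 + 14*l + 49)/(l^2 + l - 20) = (l^2 + 14*l + 49)/(l^2 + l - 20)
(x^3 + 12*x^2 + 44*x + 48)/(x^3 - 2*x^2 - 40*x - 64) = (x + 6)/(x - 8)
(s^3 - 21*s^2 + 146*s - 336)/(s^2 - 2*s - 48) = (s^2 - 13*s + 42)/(s + 6)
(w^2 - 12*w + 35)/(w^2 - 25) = (w - 7)/(w + 5)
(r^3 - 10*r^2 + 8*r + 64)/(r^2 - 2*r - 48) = (r^2 - 2*r - 8)/(r + 6)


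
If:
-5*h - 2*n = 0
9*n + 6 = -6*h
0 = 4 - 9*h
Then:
No Solution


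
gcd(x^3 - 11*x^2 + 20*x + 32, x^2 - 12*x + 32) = x^2 - 12*x + 32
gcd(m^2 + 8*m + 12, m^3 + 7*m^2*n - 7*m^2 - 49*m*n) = 1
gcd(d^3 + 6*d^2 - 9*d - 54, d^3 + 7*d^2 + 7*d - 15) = d + 3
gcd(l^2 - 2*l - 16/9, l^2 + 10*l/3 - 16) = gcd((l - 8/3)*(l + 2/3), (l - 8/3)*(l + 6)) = l - 8/3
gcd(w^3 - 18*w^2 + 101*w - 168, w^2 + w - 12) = w - 3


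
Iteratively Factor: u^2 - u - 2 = (u - 2)*(u + 1)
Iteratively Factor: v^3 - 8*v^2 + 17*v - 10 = (v - 1)*(v^2 - 7*v + 10) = (v - 2)*(v - 1)*(v - 5)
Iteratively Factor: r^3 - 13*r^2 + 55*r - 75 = (r - 5)*(r^2 - 8*r + 15) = (r - 5)*(r - 3)*(r - 5)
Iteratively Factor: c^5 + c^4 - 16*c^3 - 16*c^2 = (c - 4)*(c^4 + 5*c^3 + 4*c^2) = c*(c - 4)*(c^3 + 5*c^2 + 4*c) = c*(c - 4)*(c + 4)*(c^2 + c) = c*(c - 4)*(c + 1)*(c + 4)*(c)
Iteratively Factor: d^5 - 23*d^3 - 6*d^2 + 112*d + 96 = (d + 2)*(d^4 - 2*d^3 - 19*d^2 + 32*d + 48) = (d + 1)*(d + 2)*(d^3 - 3*d^2 - 16*d + 48) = (d - 3)*(d + 1)*(d + 2)*(d^2 - 16) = (d - 4)*(d - 3)*(d + 1)*(d + 2)*(d + 4)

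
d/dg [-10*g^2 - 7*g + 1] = -20*g - 7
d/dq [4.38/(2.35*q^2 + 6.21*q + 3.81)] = (-20.586*q - 27.1998)/(2.35*q^2 + 6.21*q + 3.81)^2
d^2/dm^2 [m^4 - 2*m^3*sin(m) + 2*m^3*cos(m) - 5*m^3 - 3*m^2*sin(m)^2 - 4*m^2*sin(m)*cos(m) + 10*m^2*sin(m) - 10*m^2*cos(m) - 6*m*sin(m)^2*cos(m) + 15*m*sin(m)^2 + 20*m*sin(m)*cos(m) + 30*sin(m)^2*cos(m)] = -2*sqrt(2)*m^3*cos(m + pi/4) - 22*m^2*sin(m) + 8*m^2*sin(2*m) - 2*m^2*cos(m) - 6*m^2*cos(2*m) + 12*m^2 + 28*m*sin(m) - 52*m*sin(2*m) + 107*m*cos(m)/2 + 14*m*cos(2*m) - 27*m*cos(3*m)/2 - 30*m + 23*sin(m) + 26*sin(2*m) - 9*sin(3*m) - 55*cos(m)/2 + 43*cos(2*m) + 135*cos(3*m)/2 - 3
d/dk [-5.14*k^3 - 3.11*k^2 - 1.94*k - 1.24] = -15.42*k^2 - 6.22*k - 1.94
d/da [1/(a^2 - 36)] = -2*a/(a^2 - 36)^2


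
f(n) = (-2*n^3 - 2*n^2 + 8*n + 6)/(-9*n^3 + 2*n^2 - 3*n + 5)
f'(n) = (-6*n^2 - 4*n + 8)/(-9*n^3 + 2*n^2 - 3*n + 5) + (27*n^2 - 4*n + 3)*(-2*n^3 - 2*n^2 + 8*n + 6)/(-9*n^3 + 2*n^2 - 3*n + 5)^2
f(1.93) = 0.01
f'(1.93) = 0.37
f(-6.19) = 0.16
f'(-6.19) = -0.01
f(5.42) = 0.24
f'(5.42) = 0.00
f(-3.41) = 0.09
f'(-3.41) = -0.05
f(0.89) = -4.17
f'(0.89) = 35.83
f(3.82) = 0.22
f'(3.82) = 0.02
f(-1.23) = -0.11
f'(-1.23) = -0.05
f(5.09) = 0.23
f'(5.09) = 0.01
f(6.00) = 0.24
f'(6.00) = 0.00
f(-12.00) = 0.19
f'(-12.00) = 0.00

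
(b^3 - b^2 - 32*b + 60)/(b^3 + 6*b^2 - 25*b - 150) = (b - 2)/(b + 5)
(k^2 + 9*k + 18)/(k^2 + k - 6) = (k + 6)/(k - 2)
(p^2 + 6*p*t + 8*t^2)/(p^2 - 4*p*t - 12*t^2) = (p + 4*t)/(p - 6*t)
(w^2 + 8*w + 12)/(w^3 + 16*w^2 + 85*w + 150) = (w + 2)/(w^2 + 10*w + 25)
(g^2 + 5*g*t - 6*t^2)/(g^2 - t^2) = (g + 6*t)/(g + t)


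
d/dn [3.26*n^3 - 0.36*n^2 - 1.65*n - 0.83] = 9.78*n^2 - 0.72*n - 1.65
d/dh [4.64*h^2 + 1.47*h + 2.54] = 9.28*h + 1.47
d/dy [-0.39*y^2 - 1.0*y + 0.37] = -0.78*y - 1.0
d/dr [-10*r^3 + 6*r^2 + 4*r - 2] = -30*r^2 + 12*r + 4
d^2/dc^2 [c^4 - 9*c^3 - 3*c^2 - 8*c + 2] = 12*c^2 - 54*c - 6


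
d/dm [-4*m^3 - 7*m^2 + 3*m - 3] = -12*m^2 - 14*m + 3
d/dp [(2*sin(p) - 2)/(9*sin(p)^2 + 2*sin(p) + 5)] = 2*(-9*sin(p)^2 + 18*sin(p) + 7)*cos(p)/(9*sin(p)^2 + 2*sin(p) + 5)^2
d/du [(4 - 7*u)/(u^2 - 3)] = (7*u^2 - 8*u + 21)/(u^4 - 6*u^2 + 9)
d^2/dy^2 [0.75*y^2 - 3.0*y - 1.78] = 1.50000000000000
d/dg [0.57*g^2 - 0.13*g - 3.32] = 1.14*g - 0.13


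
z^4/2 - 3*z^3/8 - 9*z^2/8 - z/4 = z*(z/2 + 1/2)*(z - 2)*(z + 1/4)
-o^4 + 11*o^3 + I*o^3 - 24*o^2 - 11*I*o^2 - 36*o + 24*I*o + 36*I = (o - 6)^2*(I*o + 1)*(I*o + I)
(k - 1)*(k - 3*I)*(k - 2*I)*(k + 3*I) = k^4 - k^3 - 2*I*k^3 + 9*k^2 + 2*I*k^2 - 9*k - 18*I*k + 18*I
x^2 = x^2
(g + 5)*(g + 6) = g^2 + 11*g + 30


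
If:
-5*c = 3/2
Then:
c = -3/10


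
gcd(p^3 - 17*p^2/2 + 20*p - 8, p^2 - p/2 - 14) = p - 4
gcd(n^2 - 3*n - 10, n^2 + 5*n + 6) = n + 2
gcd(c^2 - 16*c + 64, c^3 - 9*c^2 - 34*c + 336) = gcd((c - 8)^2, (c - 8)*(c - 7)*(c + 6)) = c - 8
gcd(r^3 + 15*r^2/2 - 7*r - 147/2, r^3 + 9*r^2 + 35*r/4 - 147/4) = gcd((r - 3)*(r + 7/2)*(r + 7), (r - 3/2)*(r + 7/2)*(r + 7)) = r^2 + 21*r/2 + 49/2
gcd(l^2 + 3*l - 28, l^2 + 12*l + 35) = l + 7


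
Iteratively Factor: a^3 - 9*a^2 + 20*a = (a - 4)*(a^2 - 5*a) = a*(a - 4)*(a - 5)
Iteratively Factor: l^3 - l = (l + 1)*(l^2 - l) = (l - 1)*(l + 1)*(l)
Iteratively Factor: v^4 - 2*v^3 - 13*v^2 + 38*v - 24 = (v - 2)*(v^3 - 13*v + 12) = (v - 2)*(v + 4)*(v^2 - 4*v + 3) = (v - 3)*(v - 2)*(v + 4)*(v - 1)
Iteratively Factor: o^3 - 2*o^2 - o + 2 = (o - 2)*(o^2 - 1) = (o - 2)*(o - 1)*(o + 1)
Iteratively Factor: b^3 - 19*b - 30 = (b - 5)*(b^2 + 5*b + 6) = (b - 5)*(b + 2)*(b + 3)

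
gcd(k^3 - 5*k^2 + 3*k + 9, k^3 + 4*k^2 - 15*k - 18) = k^2 - 2*k - 3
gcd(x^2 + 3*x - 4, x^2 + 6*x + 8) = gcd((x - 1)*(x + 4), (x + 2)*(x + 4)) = x + 4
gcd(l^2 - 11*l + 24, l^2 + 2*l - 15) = l - 3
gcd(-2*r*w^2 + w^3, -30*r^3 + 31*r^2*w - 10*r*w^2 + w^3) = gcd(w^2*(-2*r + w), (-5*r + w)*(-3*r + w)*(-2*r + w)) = 2*r - w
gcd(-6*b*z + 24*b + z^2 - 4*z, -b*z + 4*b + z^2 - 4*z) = z - 4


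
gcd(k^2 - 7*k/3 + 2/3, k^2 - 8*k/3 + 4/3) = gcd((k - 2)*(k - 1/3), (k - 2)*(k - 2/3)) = k - 2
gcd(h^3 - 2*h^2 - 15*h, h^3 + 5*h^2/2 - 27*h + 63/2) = 1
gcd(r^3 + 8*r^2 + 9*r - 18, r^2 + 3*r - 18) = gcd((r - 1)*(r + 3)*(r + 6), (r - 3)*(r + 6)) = r + 6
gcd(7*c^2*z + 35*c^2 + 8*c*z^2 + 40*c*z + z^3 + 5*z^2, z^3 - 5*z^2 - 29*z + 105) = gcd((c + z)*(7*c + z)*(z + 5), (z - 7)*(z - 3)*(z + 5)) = z + 5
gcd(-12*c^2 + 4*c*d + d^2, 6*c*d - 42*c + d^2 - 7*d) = 6*c + d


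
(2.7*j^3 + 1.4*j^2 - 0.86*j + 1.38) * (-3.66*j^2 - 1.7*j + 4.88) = -9.882*j^5 - 9.714*j^4 + 13.9436*j^3 + 3.2432*j^2 - 6.5428*j + 6.7344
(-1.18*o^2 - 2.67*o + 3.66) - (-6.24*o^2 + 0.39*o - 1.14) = 5.06*o^2 - 3.06*o + 4.8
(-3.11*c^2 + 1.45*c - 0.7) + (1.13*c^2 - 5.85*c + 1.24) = -1.98*c^2 - 4.4*c + 0.54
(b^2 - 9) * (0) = 0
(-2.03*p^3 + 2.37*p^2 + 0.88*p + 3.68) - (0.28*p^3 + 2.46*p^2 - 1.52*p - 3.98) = -2.31*p^3 - 0.0899999999999999*p^2 + 2.4*p + 7.66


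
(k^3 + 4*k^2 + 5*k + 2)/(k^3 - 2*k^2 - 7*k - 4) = (k + 2)/(k - 4)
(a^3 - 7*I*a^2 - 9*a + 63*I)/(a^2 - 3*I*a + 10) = (a^3 - 7*I*a^2 - 9*a + 63*I)/(a^2 - 3*I*a + 10)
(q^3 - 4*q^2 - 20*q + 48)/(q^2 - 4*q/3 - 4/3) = 3*(q^2 - 2*q - 24)/(3*q + 2)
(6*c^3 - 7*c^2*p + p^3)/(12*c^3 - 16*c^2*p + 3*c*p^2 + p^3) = (3*c + p)/(6*c + p)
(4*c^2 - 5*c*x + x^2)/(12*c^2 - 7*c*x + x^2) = (-c + x)/(-3*c + x)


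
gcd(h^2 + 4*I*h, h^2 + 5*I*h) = h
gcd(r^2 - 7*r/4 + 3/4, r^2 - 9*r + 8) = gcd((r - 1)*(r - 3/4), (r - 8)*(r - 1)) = r - 1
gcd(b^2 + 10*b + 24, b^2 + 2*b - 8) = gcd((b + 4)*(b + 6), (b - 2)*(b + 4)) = b + 4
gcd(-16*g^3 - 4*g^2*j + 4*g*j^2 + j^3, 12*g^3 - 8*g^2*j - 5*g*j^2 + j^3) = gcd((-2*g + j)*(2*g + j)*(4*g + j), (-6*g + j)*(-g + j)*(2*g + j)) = 2*g + j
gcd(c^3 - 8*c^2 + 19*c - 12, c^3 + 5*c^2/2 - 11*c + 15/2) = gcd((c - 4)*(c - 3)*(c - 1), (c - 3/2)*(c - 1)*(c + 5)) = c - 1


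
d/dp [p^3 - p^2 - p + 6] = 3*p^2 - 2*p - 1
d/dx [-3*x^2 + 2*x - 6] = 2 - 6*x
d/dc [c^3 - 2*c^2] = c*(3*c - 4)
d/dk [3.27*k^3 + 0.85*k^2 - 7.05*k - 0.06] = 9.81*k^2 + 1.7*k - 7.05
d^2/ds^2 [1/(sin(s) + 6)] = (6*sin(s) + cos(s)^2 + 1)/(sin(s) + 6)^3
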